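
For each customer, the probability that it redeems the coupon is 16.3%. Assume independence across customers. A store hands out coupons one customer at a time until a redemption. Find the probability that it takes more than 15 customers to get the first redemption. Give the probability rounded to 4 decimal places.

0.0693

Y = number of customers to the first success; geometric, p = 0.163.
P(Y > 15) = P(first 15 all fail) = (1−p)^15 = 0.069324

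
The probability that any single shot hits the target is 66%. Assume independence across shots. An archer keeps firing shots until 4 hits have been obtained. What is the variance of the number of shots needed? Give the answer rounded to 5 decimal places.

Y = total shots until the fourth success; negative binomial with r=4, p=0.66.
Var(Y) = r(1−p)/p² = 4·0.34 / 0.66² = 3.1221304

3.12213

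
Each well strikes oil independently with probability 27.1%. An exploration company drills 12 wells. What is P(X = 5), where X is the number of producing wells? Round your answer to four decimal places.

0.1267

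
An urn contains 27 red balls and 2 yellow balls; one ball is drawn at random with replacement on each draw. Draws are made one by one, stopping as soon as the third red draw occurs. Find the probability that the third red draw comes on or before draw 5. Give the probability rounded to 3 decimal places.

Finishing within 5 draws ⇔ at least 3 successes in the first 5. With X ~ Binomial(5, 0.931034), P(Y ≤ 5) = 1 − P(X ≤ 2).
  k=0: C(5,0)·0.931034^0·0.068966^5 = 0.00000
  k=1: C(5,1)·0.931034^1·0.068966^4 = 0.00011
  k=2: C(5,2)·0.931034^2·0.068966^3 = 0.00284
1 − 0.00295 = 0.99705

0.997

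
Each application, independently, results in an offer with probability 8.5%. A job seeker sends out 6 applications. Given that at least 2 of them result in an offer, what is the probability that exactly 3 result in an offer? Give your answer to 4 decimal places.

0.1093

X ~ Binomial(6, 0.085). Want P(X=3 | X≥2) = P(X=3) / P(X≥2).
P(X=3) = C(6,3)·0.085^3·0.915^3 = 0.009409
P(X≥2) = 1 − 0.586849 − 0.327096 = 0.086054
Ratio = 0.009409 / 0.086054 = 0.109339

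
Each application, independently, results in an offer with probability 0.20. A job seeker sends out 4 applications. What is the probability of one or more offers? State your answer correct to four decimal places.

0.5904

P(at least one) = 1 − P(none) = 1 − (1 − 0.20)^4
= 1 − 0.409600 = 0.590400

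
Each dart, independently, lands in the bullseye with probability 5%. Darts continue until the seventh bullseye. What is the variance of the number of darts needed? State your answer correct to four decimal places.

2660.0000

Y = total darts until the seventh success; negative binomial with r=7, p=0.05.
Var(Y) = r(1−p)/p² = 7·0.95 / 0.05² = 2660.000000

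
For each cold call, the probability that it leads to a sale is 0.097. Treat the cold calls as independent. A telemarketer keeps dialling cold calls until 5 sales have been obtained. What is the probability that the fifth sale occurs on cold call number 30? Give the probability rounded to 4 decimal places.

0.0159

Y = trial on which the fifth success occurs; negative binomial, r=5, p=0.097.
P(Y=30) = C(29,4) · p^5 · (1−p)^25
= 23751 · 8.5873e-06 · 0.078018 = 0.015912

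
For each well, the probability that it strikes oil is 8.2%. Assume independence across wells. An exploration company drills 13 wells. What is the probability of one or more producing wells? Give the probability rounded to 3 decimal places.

P(at least one) = 1 − P(none) = 1 − (1 − 0.082)^13
= 1 − 0.32882 = 0.67118

0.671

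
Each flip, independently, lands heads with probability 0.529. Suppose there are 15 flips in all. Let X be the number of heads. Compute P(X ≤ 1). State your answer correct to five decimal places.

X ~ Binomial(15, 0.529); P(X ≤ 1) = Σ C(15,k) p^k (1−p)^(15−k) over k:
  k=0: C(15,0)·0.529^0·0.471^15 = 0.0000125
  k=1: C(15,1)·0.529^1·0.471^14 = 0.0002098
Total = 0.0002223

0.00022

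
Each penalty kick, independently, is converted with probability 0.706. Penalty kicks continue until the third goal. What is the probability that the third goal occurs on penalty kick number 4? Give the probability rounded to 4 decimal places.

0.3104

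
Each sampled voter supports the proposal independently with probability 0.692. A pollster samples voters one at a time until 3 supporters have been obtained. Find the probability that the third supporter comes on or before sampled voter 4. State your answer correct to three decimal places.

0.638

Finishing within 4 sampled voters ⇔ at least 3 successes in the first 4. With X ~ Binomial(4, 0.692), P(Y ≤ 4) = 1 − P(X ≤ 2).
  k=0: C(4,0)·0.692^0·0.308^4 = 0.00900
  k=1: C(4,1)·0.692^1·0.308^3 = 0.08088
  k=2: C(4,2)·0.692^2·0.308^2 = 0.27256
1 − 0.36244 = 0.63756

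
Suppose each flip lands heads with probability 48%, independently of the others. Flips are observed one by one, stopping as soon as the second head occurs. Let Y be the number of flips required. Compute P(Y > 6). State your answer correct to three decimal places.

Needing more than 6 flips ⇔ fewer than 2 successes in the first 6. With X ~ Binomial(6, 0.48), P(Y > 6) = P(X ≤ 1).
  k=0: C(6,0)·0.48^0·0.52^6 = 0.01977
  k=1: C(6,1)·0.48^1·0.52^5 = 0.10950
P(X ≤ 1) = 0.12927

0.129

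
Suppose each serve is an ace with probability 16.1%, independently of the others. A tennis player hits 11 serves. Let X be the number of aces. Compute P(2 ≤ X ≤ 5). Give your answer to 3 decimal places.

X ~ Binomial(11, 0.161); P(2 ≤ X ≤ 5) = Σ C(11,k) p^k (1−p)^(11−k) over k:
  k=2: C(11,2)·0.161^2·0.839^9 = 0.29368
  k=3: C(11,3)·0.161^3·0.839^8 = 0.16907
  k=4: C(11,4)·0.161^4·0.839^7 = 0.06489
  k=5: C(11,5)·0.161^5·0.839^6 = 0.01743
Total = 0.54506

0.545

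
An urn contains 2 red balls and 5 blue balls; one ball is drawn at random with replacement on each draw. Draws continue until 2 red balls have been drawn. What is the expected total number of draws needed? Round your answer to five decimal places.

Y = total draws until the second success; negative binomial with r=2, p=0.285714.
E[Y] = r / p = 2 / 0.285714 = 7.0000000

7.00000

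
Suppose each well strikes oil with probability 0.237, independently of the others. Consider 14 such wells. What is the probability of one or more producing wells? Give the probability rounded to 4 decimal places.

P(at least one) = 1 − P(none) = 1 − (1 − 0.237)^14
= 1 − 0.022664 = 0.977336

0.9773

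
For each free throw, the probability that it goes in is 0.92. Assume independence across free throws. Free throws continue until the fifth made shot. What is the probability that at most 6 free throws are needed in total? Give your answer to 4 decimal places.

Finishing within 6 free throws ⇔ at least 5 successes in the first 6. With X ~ Binomial(6, 0.92), P(Y ≤ 6) = 1 − P(X ≤ 4).
  k=0: C(6,0)·0.92^0·0.08^6 = 0.000000
  k=1: C(6,1)·0.92^1·0.08^5 = 0.000018
  k=2: C(6,2)·0.92^2·0.08^4 = 0.000520
  k=3: C(6,3)·0.92^3·0.08^3 = 0.007974
  k=4: C(6,4)·0.92^4·0.08^2 = 0.068774
1 − 0.077286 = 0.922714

0.9227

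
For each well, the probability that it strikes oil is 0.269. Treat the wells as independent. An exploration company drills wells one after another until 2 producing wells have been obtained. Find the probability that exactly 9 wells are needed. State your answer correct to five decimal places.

Y = trial on which the second success occurs; negative binomial, r=2, p=0.269.
P(Y=9) = C(8,1) · p^2 · (1−p)^7
= 8 · 0.072361 · 0.11154 = 0.0645678

0.06457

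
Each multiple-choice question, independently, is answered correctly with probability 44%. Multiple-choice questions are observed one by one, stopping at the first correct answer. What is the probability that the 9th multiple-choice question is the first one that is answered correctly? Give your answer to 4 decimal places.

Geometric (trials to first success), p = 0.44.
P(Y = 9) = (1−p)^8 · p = 0.0096717 · 0.44 = 0.004256

0.0043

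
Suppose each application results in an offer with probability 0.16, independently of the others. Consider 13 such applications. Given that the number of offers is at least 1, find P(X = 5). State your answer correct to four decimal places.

0.0373

X ~ Binomial(13, 0.16). Want P(X=5 | X≥1) = P(X=5) / P(X≥1).
P(X=5) = C(13,5)·0.16^5·0.84^8 = 0.033451
P(X≥1) = 1 − 0.103665 = 0.896335
Ratio = 0.033451 / 0.896335 = 0.037320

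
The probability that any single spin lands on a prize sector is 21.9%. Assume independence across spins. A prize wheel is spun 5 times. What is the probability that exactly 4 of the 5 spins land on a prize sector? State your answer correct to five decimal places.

X ~ Binomial(n=5, p=0.219).
P(X=4) = C(5,4) · p^4 · (1−p)^1
= 5 · 0.0023003 · 0.781 = 0.0089825

0.00898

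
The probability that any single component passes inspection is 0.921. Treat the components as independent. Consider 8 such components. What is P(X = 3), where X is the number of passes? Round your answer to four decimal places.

X ~ Binomial(n=8, p=0.921).
P(X=3) = C(8,3) · p^3 · (1−p)^5
= 56 · 0.78123 · 3.0771e-06 = 0.000135

0.0001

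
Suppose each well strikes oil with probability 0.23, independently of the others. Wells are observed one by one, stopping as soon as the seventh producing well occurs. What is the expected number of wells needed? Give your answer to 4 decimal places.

30.4348

Y = total wells until the seventh success; negative binomial with r=7, p=0.23.
E[Y] = r / p = 7 / 0.23 = 30.434783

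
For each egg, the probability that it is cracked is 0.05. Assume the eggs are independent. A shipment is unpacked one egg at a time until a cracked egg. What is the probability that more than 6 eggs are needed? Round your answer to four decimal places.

0.7351

Y = number of eggs to the first success; geometric, p = 0.05.
P(Y > 6) = P(first 6 all fail) = (1−p)^6 = 0.735092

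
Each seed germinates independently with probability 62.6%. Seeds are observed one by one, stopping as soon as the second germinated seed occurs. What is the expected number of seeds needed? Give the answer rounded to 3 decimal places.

3.195

Y = total seeds until the second success; negative binomial with r=2, p=0.626.
E[Y] = r / p = 2 / 0.626 = 3.19489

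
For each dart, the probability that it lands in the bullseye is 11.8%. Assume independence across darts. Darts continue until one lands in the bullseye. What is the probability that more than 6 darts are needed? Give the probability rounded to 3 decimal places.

0.471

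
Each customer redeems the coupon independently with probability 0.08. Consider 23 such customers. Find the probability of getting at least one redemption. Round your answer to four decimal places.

P(at least one) = 1 − P(none) = 1 − (1 − 0.08)^23
= 1 − 0.146933 = 0.853067

0.8531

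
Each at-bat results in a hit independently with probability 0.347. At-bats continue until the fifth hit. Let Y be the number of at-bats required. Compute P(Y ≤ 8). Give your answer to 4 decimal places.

0.1027

Finishing within 8 at-bats ⇔ at least 5 successes in the first 8. With X ~ Binomial(8, 0.347), P(Y ≤ 8) = 1 − P(X ≤ 4).
  k=0: C(8,0)·0.347^0·0.653^8 = 0.033060
  k=1: C(8,1)·0.347^1·0.653^7 = 0.140544
  k=2: C(8,2)·0.347^2·0.653^6 = 0.261394
  k=3: C(8,3)·0.347^3·0.653^5 = 0.277806
  k=4: C(8,4)·0.347^4·0.653^4 = 0.184531
1 − 0.897335 = 0.102665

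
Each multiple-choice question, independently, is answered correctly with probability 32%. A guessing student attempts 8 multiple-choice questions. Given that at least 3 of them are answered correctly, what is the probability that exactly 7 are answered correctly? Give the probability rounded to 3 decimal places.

X ~ Binomial(8, 0.32). Want P(X=7 | X≥3) = P(X=7) / P(X≥3).
P(X=7) = C(8,7)·0.32^7·0.68^1 = 0.00187
P(X≥3) = 1 − 0.04572 − 0.17211 − 0.28347 = 0.49870
Ratio = 0.00187 / 0.49870 = 0.00375

0.004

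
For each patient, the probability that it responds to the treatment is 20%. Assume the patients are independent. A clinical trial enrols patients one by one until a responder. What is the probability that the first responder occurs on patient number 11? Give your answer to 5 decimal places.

Geometric (trials to first success), p = 0.20.
P(Y = 11) = (1−p)^10 · p = 0.10737 · 0.20 = 0.0214748

0.02147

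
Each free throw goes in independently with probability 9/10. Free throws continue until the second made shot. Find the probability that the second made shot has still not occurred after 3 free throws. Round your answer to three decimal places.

0.028

Needing more than 3 free throws ⇔ fewer than 2 successes in the first 3. With X ~ Binomial(3, 0.90), P(Y > 3) = P(X ≤ 1).
  k=0: C(3,0)·0.90^0·0.10^3 = 0.00100
  k=1: C(3,1)·0.90^1·0.10^2 = 0.02700
P(X ≤ 1) = 0.02800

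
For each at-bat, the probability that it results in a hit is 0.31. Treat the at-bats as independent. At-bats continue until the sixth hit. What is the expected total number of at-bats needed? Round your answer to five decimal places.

19.35484

Y = total at-bats until the sixth success; negative binomial with r=6, p=0.31.
E[Y] = r / p = 6 / 0.31 = 19.3548387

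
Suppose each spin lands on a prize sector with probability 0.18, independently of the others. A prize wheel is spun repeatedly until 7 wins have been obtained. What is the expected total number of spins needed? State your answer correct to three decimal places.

Y = total spins until the seventh success; negative binomial with r=7, p=0.18.
E[Y] = r / p = 7 / 0.18 = 38.88889

38.889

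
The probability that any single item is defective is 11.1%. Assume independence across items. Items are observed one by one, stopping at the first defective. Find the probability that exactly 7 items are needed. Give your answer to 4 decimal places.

0.0548

Geometric (trials to first success), p = 0.111.
P(Y = 7) = (1−p)^6 · p = 0.49364 · 0.111 = 0.054794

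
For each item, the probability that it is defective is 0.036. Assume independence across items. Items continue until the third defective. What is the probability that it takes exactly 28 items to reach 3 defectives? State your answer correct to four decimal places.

0.0065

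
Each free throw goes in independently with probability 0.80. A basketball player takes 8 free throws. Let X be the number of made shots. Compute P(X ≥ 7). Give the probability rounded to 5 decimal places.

X ~ Binomial(8, 0.80); P(X ≥ 7) = Σ C(8,k) p^k (1−p)^(8−k) over k:
  k=7: C(8,7)·0.80^7·0.20^1 = 0.3355443
  k=8: C(8,8)·0.80^8·0.20^0 = 0.1677722
Total = 0.5033165

0.50332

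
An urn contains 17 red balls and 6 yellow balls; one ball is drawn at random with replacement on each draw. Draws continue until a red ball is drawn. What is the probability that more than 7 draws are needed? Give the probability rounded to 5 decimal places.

Y = number of draws to the first success; geometric, p = 0.739130.
P(Y > 7) = P(first 7 all fail) = (1−p)^7 = 0.0000822

0.00008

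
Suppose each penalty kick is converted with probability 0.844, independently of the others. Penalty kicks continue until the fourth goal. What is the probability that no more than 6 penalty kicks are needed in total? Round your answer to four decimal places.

Finishing within 6 penalty kicks ⇔ at least 4 successes in the first 6. With X ~ Binomial(6, 0.844), P(Y ≤ 6) = 1 − P(X ≤ 3).
  k=0: C(6,0)·0.844^0·0.156^6 = 0.000014
  k=1: C(6,1)·0.844^1·0.156^5 = 0.000468
  k=2: C(6,2)·0.844^2·0.156^4 = 0.006328
  k=3: C(6,3)·0.844^3·0.156^3 = 0.045649
1 − 0.052459 = 0.947541

0.9475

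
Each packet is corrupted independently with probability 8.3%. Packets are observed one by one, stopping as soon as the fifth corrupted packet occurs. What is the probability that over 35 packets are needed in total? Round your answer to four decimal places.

Needing more than 35 packets ⇔ fewer than 5 successes in the first 35. With X ~ Binomial(35, 0.083), P(Y > 35) = P(X ≤ 4).
  k=0: C(35,0)·0.083^0·0.917^35 = 0.048187
  k=1: C(35,1)·0.083^1·0.917^34 = 0.152652
  k=2: C(35,2)·0.083^2·0.917^33 = 0.234888
  k=3: C(35,3)·0.083^3·0.917^32 = 0.233864
  k=4: C(35,4)·0.083^4·0.917^31 = 0.169341
P(X ≤ 4) = 0.838932

0.8389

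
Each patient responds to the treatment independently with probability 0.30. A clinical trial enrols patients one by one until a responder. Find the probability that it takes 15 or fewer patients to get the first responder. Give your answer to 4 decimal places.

0.9953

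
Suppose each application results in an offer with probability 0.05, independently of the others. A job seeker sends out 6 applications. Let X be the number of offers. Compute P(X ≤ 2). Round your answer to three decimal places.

0.998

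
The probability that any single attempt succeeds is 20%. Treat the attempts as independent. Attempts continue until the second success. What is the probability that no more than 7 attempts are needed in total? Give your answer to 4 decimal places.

Finishing within 7 attempts ⇔ at least 2 successes in the first 7. With X ~ Binomial(7, 0.20), P(Y ≤ 7) = 1 − P(X ≤ 1).
  k=0: C(7,0)·0.20^0·0.80^7 = 0.209715
  k=1: C(7,1)·0.20^1·0.80^6 = 0.367002
1 − 0.576717 = 0.423283

0.4233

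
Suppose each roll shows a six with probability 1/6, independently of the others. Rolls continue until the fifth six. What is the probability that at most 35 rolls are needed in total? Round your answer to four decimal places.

Finishing within 35 rolls ⇔ at least 5 successes in the first 35. With X ~ Binomial(35, 0.166667), P(Y ≤ 35) = 1 − P(X ≤ 4).
  k=0: C(35,0)·0.166667^0·0.833333^35 = 0.001693
  k=1: C(35,1)·0.166667^1·0.833333^34 = 0.011851
  k=2: C(35,2)·0.166667^2·0.833333^33 = 0.040293
  k=3: C(35,3)·0.166667^3·0.833333^32 = 0.088645
  k=4: C(35,4)·0.166667^4·0.833333^31 = 0.141833
1 − 0.284315 = 0.715685

0.7157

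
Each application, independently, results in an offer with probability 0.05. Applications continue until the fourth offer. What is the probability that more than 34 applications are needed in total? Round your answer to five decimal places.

Needing more than 34 applications ⇔ fewer than 4 successes in the first 34. With X ~ Binomial(34, 0.05), P(Y > 34) = P(X ≤ 3).
  k=0: C(34,0)·0.05^0·0.95^34 = 0.1748246
  k=1: C(34,1)·0.05^1·0.95^33 = 0.3128440
  k=2: C(34,2)·0.05^2·0.95^32 = 0.2716804
  k=3: C(34,3)·0.05^3·0.95^31 = 0.1525223
P(X ≤ 3) = 0.9118713

0.91187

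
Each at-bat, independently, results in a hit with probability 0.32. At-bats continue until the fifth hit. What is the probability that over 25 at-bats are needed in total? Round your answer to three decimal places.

Needing more than 25 at-bats ⇔ fewer than 5 successes in the first 25. With X ~ Binomial(25, 0.32), P(Y > 25) = P(X ≤ 4).
  k=0: C(25,0)·0.32^0·0.68^25 = 0.00006
  k=1: C(25,1)·0.32^1·0.68^24 = 0.00076
  k=2: C(25,2)·0.32^2·0.68^23 = 0.00432
  k=3: C(25,3)·0.32^3·0.68^22 = 0.01557
  k=4: C(25,4)·0.32^4·0.68^21 = 0.04031
P(X ≤ 4) = 0.06103

0.061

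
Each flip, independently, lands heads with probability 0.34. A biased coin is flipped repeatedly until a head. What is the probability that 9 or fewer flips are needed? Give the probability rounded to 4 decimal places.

Y = number of flips to the first success; geometric, p = 0.34.
P(Y ≤ 9) = 1 − (1−p)^9 = 1 − 0.023763 = 0.976237

0.9762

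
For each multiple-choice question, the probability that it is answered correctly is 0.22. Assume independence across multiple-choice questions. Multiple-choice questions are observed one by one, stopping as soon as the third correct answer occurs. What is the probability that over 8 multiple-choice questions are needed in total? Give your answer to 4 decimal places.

0.7514

Needing more than 8 multiple-choice questions ⇔ fewer than 3 successes in the first 8. With X ~ Binomial(8, 0.22), P(Y > 8) = P(X ≤ 2).
  k=0: C(8,0)·0.22^0·0.78^8 = 0.137011
  k=1: C(8,1)·0.22^1·0.78^7 = 0.309154
  k=2: C(8,2)·0.22^2·0.78^6 = 0.305190
P(X ≤ 2) = 0.751356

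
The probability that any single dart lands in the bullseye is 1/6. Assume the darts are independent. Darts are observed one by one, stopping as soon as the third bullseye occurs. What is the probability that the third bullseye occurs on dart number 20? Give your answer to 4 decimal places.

0.0357

Y = trial on which the third success occurs; negative binomial, r=3, p=0.166667.
P(Y=20) = C(19,2) · p^3 · (1−p)^17
= 171 · 0.0046296 · 0.045073 = 0.035683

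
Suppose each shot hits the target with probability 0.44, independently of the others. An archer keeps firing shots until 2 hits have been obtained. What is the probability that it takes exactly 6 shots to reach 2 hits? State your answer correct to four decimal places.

0.0952

Y = trial on which the second success occurs; negative binomial, r=2, p=0.44.
P(Y=6) = C(5,1) · p^2 · (1−p)^4
= 5 · 0.1936 · 0.098345 = 0.095198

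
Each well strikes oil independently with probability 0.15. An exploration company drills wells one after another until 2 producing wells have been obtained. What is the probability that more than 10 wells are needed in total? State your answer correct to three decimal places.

0.544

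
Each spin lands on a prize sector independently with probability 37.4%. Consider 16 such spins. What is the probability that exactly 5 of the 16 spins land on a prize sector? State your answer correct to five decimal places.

0.18491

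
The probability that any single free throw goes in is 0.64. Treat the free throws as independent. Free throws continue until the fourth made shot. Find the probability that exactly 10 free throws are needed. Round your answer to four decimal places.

Y = trial on which the fourth success occurs; negative binomial, r=4, p=0.64.
P(Y=10) = C(9,3) · p^4 · (1−p)^6
= 84 · 0.16777 · 0.0021768 = 0.030677

0.0307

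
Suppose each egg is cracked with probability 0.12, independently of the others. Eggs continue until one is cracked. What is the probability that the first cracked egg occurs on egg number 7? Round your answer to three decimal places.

Geometric (trials to first success), p = 0.12.
P(Y = 7) = (1−p)^6 · p = 0.4644 · 0.12 = 0.05573

0.056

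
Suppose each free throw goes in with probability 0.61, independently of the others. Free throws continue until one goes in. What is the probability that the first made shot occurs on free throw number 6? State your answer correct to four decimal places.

0.0055

Geometric (trials to first success), p = 0.61.
P(Y = 6) = (1−p)^5 · p = 0.0090224 · 0.61 = 0.005504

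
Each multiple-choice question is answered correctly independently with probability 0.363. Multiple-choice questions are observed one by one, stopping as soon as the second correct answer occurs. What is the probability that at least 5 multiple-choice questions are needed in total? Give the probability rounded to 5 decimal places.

Needing more than 4 multiple-choice questions ⇔ fewer than 2 successes in the first 4. With X ~ Binomial(4, 0.363), P(Y > 4) = P(X ≤ 1).
  k=0: C(4,0)·0.363^0·0.637^4 = 0.1646485
  k=1: C(4,1)·0.363^1·0.637^3 = 0.3753055
P(X ≤ 1) = 0.5399540

0.53995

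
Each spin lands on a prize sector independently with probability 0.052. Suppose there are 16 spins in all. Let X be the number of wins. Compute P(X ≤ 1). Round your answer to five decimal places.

0.79900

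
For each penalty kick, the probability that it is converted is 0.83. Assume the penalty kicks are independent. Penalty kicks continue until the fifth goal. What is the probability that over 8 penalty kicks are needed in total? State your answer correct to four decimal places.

0.0328

Needing more than 8 penalty kicks ⇔ fewer than 5 successes in the first 8. With X ~ Binomial(8, 0.83), P(Y > 8) = P(X ≤ 4).
  k=0: C(8,0)·0.83^0·0.17^8 = 0.000001
  k=1: C(8,1)·0.83^1·0.17^7 = 0.000027
  k=2: C(8,2)·0.83^2·0.17^6 = 0.000466
  k=3: C(8,3)·0.83^3·0.17^5 = 0.004546
  k=4: C(8,4)·0.83^4·0.17^4 = 0.027746
P(X ≤ 4) = 0.032786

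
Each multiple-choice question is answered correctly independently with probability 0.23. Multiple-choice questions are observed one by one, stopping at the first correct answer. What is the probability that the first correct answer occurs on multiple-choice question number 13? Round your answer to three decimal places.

0.010

Geometric (trials to first success), p = 0.23.
P(Y = 13) = (1−p)^12 · p = 0.04344 · 0.23 = 0.00999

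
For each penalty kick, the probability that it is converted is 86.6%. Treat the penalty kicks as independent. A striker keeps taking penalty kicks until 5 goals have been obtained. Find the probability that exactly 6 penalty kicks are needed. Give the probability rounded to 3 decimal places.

Y = trial on which the fifth success occurs; negative binomial, r=5, p=0.866.
P(Y=6) = C(5,4) · p^5 · (1−p)^1
= 5 · 0.48707 · 0.134 = 0.32634

0.326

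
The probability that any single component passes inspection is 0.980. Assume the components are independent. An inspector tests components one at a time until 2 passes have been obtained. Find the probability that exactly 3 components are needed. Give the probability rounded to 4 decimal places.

Y = trial on which the second success occurs; negative binomial, r=2, p=0.98.
P(Y=3) = C(2,1) · p^2 · (1−p)^1
= 2 · 0.9604 · 0.02 = 0.038416

0.0384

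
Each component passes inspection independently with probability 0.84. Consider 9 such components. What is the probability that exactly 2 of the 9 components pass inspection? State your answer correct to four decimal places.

0.0001

X ~ Binomial(n=9, p=0.84).
P(X=2) = C(9,2) · p^2 · (1−p)^7
= 36 · 0.7056 · 2.6844e-06 = 0.000068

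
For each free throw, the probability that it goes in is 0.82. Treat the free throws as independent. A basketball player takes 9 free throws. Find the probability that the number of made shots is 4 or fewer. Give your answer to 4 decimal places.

X ~ Binomial(9, 0.82); P(X ≤ 4) = Σ C(9,k) p^k (1−p)^(9−k) over k:
  k=0: C(9,0)·0.82^0·0.18^9 = 0.000000
  k=1: C(9,1)·0.82^1·0.18^8 = 0.000008
  k=2: C(9,2)·0.82^2·0.18^7 = 0.000148
  k=3: C(9,3)·0.82^3·0.18^6 = 0.001575
  k=4: C(9,4)·0.82^4·0.18^5 = 0.010764
Total = 0.012496

0.0125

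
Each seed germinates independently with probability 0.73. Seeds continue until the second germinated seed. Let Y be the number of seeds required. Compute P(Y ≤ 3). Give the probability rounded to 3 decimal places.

Finishing within 3 seeds ⇔ at least 2 successes in the first 3. With X ~ Binomial(3, 0.73), P(Y ≤ 3) = 1 − P(X ≤ 1).
  k=0: C(3,0)·0.73^0·0.27^3 = 0.01968
  k=1: C(3,1)·0.73^1·0.27^2 = 0.15965
1 − 0.17933 = 0.82067

0.821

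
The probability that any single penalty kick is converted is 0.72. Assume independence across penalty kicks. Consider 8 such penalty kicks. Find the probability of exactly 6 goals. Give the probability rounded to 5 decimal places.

0.30582

X ~ Binomial(n=8, p=0.72).
P(X=6) = C(8,6) · p^6 · (1−p)^2
= 28 · 0.13931 · 0.0784 = 0.3058222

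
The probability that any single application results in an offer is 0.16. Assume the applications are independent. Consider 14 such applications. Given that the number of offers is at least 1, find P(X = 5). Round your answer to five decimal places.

0.04788

X ~ Binomial(14, 0.16). Want P(X=5 | X≥1) = P(X=5) / P(X≥1).
P(X=5) = C(14,5)·0.16^5·0.84^9 = 0.0437097
P(X≥1) = 1 − 0.0870783 = 0.9129217
Ratio = 0.0437097 / 0.9129217 = 0.0478789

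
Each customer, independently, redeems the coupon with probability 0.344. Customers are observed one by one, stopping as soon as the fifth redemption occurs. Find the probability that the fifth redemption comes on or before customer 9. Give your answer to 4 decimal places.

Finishing within 9 customers ⇔ at least 5 successes in the first 9. With X ~ Binomial(9, 0.344), P(Y ≤ 9) = 1 − P(X ≤ 4).
  k=0: C(9,0)·0.344^0·0.656^9 = 0.022498
  k=1: C(9,1)·0.344^1·0.656^8 = 0.106177
  k=2: C(9,2)·0.344^2·0.656^7 = 0.222713
  k=3: C(9,3)·0.344^3·0.656^6 = 0.272507
  k=4: C(9,4)·0.344^4·0.656^5 = 0.214350
1 − 0.838245 = 0.161755

0.1618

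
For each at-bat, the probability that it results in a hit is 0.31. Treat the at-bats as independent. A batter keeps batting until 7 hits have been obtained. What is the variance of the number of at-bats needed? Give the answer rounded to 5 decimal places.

50.26015

Y = total at-bats until the seventh success; negative binomial with r=7, p=0.31.
Var(Y) = r(1−p)/p² = 7·0.69 / 0.31² = 50.2601457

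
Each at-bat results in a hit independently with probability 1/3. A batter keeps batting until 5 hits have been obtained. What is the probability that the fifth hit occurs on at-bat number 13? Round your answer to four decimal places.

Y = trial on which the fifth success occurs; negative binomial, r=5, p=0.333333.
P(Y=13) = C(12,4) · p^5 · (1−p)^8
= 495 · 0.0041152 · 0.039018 = 0.079482

0.0795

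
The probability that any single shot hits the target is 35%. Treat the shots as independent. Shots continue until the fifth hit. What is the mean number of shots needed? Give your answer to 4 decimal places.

14.2857

Y = total shots until the fifth success; negative binomial with r=5, p=0.35.
E[Y] = r / p = 5 / 0.35 = 14.285714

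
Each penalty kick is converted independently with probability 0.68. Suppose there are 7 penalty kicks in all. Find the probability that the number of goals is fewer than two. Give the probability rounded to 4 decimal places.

0.0055

X ~ Binomial(7, 0.68); P(X ≤ 1) = Σ C(7,k) p^k (1−p)^(7−k) over k:
  k=0: C(7,0)·0.68^0·0.32^7 = 0.000344
  k=1: C(7,1)·0.68^1·0.32^6 = 0.005111
Total = 0.005455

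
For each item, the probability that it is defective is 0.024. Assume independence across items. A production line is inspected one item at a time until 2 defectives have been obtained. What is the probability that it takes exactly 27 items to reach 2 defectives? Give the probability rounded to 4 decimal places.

Y = trial on which the second success occurs; negative binomial, r=2, p=0.024.
P(Y=27) = C(26,1) · p^2 · (1−p)^25
= 26 · 0.000576 · 0.54481 = 0.008159

0.0082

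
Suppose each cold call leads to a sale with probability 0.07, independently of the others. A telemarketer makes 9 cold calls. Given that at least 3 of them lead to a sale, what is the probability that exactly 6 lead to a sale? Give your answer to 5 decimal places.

X ~ Binomial(9, 0.07). Want P(X=6 | X≥3) = P(X=6) / P(X≥3).
P(X=6) = C(9,6)·0.07^6·0.93^3 = 0.0000079
P(X≥3) = 1 − 0.5204111 − 0.3525365 − 0.1061400 = 0.0209123
Ratio = 0.0000079 / 0.0209123 = 0.0003801

0.00038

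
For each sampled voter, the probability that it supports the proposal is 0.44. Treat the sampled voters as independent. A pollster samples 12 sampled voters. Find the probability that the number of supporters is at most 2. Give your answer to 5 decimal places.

0.04867

X ~ Binomial(12, 0.44); P(X ≤ 2) = Σ C(12,k) p^k (1−p)^(12−k) over k:
  k=0: C(12,0)·0.44^0·0.56^12 = 0.0009512
  k=1: C(12,1)·0.44^1·0.56^11 = 0.0089681
  k=2: C(12,2)·0.44^2·0.56^10 = 0.0387552
Total = 0.0486745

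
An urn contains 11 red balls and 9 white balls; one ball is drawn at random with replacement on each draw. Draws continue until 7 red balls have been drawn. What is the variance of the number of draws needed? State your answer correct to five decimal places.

Y = total draws until the seventh success; negative binomial with r=7, p=0.55.
Var(Y) = r(1−p)/p² = 7·0.45 / 0.55² = 10.4132231

10.41322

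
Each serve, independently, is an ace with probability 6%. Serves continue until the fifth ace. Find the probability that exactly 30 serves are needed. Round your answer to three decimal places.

0.004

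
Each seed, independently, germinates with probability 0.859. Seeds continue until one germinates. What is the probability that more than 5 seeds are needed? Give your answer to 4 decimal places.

0.0001

Y = number of seeds to the first success; geometric, p = 0.859.
P(Y > 5) = P(first 5 all fail) = (1−p)^5 = 0.000056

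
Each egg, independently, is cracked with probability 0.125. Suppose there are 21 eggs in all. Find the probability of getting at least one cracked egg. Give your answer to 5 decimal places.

0.93944

P(at least one) = 1 − P(none) = 1 − (1 − 0.125)^21
= 1 − 0.0605577 = 0.9394423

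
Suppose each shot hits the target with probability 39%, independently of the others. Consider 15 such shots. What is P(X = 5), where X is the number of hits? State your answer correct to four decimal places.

0.1933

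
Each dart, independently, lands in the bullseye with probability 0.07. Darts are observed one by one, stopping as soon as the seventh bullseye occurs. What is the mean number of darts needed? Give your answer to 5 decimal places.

100.00000

Y = total darts until the seventh success; negative binomial with r=7, p=0.07.
E[Y] = r / p = 7 / 0.07 = 100.0000000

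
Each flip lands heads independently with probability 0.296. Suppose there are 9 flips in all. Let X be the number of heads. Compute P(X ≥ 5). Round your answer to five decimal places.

0.09398

X ~ Binomial(9, 0.296); P(X ≥ 5) = Σ C(9,k) p^k (1−p)^(9−k) over k:
  k=5: C(9,5)·0.296^5·0.704^4 = 0.0703266
  k=6: C(9,6)·0.296^6·0.704^3 = 0.0197128
  k=7: C(9,7)·0.296^7·0.704^2 = 0.0035521
  k=8: C(9,8)·0.296^8·0.704^1 = 0.0003734
  k=9: C(9,9)·0.296^9·0.704^0 = 0.0000174
Total = 0.0939823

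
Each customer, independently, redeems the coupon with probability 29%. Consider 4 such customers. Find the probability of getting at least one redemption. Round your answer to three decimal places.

P(at least one) = 1 − P(none) = 1 − (1 − 0.29)^4
= 1 − 0.25412 = 0.74588

0.746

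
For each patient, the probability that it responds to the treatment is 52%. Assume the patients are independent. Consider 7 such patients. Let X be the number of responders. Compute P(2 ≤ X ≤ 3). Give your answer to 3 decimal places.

0.406

X ~ Binomial(7, 0.52); P(2 ≤ X ≤ 3) = Σ C(7,k) p^k (1−p)^(7−k) over k:
  k=2: C(7,2)·0.52^2·0.48^5 = 0.14469
  k=3: C(7,3)·0.52^3·0.48^4 = 0.26124
Total = 0.40593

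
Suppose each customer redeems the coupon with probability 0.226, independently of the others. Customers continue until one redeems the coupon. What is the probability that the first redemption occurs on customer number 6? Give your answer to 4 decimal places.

Geometric (trials to first success), p = 0.226.
P(Y = 6) = (1−p)^5 · p = 0.27778 · 0.226 = 0.062779

0.0628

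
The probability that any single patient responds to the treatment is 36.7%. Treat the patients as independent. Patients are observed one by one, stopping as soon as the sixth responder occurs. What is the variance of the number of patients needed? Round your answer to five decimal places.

28.19829

Y = total patients until the sixth success; negative binomial with r=6, p=0.367.
Var(Y) = r(1−p)/p² = 6·0.633 / 0.367² = 28.1982938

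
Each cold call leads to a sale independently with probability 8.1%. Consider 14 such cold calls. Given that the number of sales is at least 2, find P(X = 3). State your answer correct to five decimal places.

0.24226

X ~ Binomial(14, 0.081). Want P(X=3 | X≥2) = P(X=3) / P(X≥2).
P(X=3) = C(14,3)·0.081^3·0.919^11 = 0.0763883
P(X≥2) = 1 − 0.3064906 − 0.3781941 = 0.3153153
Ratio = 0.0763883 / 0.3153153 = 0.2422601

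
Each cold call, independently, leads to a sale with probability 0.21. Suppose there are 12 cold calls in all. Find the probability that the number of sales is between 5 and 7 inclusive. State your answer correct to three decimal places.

0.086

X ~ Binomial(12, 0.21); P(5 ≤ X ≤ 7) = Σ C(12,k) p^k (1−p)^(12−k) over k:
  k=5: C(12,5)·0.21^5·0.79^7 = 0.06212
  k=6: C(12,6)·0.21^6·0.79^6 = 0.01926
  k=7: C(12,7)·0.21^7·0.79^5 = 0.00439
Total = 0.08577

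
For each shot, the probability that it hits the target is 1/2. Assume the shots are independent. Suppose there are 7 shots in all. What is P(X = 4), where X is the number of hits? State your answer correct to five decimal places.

X ~ Binomial(n=7, p=0.50).
P(X=4) = C(7,4) · p^4 · (1−p)^3
= 35 · 0.0625 · 0.125 = 0.2734375

0.27344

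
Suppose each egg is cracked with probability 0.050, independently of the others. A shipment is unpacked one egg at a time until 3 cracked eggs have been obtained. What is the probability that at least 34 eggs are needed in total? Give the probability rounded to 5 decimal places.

Needing more than 33 eggs ⇔ fewer than 3 successes in the first 33. With X ~ Binomial(33, 0.05), P(Y > 33) = P(X ≤ 2).
  k=0: C(33,0)·0.05^0·0.95^33 = 0.1840259
  k=1: C(33,1)·0.05^1·0.95^32 = 0.3196239
  k=2: C(33,2)·0.05^2·0.95^31 = 0.2691570
P(X ≤ 2) = 0.7728069

0.77281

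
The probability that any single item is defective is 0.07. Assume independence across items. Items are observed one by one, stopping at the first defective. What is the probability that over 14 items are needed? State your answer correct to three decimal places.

0.362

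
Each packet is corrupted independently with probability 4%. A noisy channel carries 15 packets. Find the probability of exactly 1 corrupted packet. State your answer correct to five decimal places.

0.33880

X ~ Binomial(n=15, p=0.04).
P(X=1) = C(15,1) · p^1 · (1−p)^14
= 15 · 0.04 · 0.56467 = 0.3388040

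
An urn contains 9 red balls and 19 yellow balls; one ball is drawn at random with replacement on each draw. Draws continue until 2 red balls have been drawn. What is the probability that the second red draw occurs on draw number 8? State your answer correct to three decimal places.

Y = trial on which the second success occurs; negative binomial, r=2, p=0.321429.
P(Y=8) = C(7,1) · p^2 · (1−p)^6
= 7 · 0.10332 · 0.097628 = 0.07061

0.071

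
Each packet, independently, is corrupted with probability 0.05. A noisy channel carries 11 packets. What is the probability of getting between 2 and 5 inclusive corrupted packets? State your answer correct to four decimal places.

0.1019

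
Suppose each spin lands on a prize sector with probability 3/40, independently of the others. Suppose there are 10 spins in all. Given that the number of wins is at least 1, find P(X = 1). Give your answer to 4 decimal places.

0.6868

X ~ Binomial(10, 0.075). Want P(X=1 | X≥1) = P(X=1) / P(X≥1).
P(X=1) = C(10,1)·0.075^1·0.925^9 = 0.371824
P(X≥1) = 1 − 0.458582 = 0.541418
Ratio = 0.371824 / 0.541418 = 0.686759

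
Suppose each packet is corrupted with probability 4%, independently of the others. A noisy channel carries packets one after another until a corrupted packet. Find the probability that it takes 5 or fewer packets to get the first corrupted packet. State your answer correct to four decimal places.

0.1846

Y = number of packets to the first success; geometric, p = 0.04.
P(Y ≤ 5) = 1 − (1−p)^5 = 1 − 0.815373 = 0.184627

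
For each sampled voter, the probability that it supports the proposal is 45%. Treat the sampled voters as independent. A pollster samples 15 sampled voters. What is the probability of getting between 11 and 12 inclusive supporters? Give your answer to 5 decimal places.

X ~ Binomial(15, 0.45); P(11 ≤ X ≤ 12) = Σ C(15,k) p^k (1−p)^(15−k) over k:
  k=11: C(15,11)·0.45^11·0.55^4 = 0.0191391
  k=12: C(15,12)·0.45^12·0.55^3 = 0.0052197
Total = 0.0243588

0.02436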